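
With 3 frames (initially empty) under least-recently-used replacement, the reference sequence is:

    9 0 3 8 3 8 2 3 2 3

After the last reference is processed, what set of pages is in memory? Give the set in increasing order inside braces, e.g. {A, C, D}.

9 → miss, frames {9}
0 → miss, frames {9,0}
3 → miss, frames {9,0,3}
8 → miss, evict 9, frames {0,3,8}
3 → hit
8 → hit
2 → miss, evict 0, frames {3,8,2}
3 → hit
2 → hit
3 → hit

{2, 3, 8}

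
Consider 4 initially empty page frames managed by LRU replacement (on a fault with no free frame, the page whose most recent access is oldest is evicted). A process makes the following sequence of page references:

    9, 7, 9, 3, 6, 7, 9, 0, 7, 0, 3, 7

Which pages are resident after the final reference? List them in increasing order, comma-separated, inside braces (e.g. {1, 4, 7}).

{0, 3, 7, 9}

9 -> miss, frames (9)
7 -> miss, frames (9 7)
9 -> hit
3 -> miss, frames (7 9 3)
6 -> miss, frames (7 9 3 6)
7 -> hit
9 -> hit
0 -> miss, evict 3, frames (6 7 9 0)
7 -> hit
0 -> hit
3 -> miss, evict 6, frames (9 7 0 3)
7 -> hit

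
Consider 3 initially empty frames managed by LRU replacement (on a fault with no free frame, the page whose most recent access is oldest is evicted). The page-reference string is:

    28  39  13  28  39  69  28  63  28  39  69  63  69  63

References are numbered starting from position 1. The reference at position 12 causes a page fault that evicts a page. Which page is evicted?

pos 1: 28 -> fault, frames {28}
pos 2: 39 -> fault, frames {28,39}
pos 3: 13 -> fault, frames {28,39,13}
pos 4: 28 -> hit
pos 5: 39 -> hit
pos 6: 69 -> fault, evict 13, frames {28,39,69}
pos 7: 28 -> hit
pos 8: 63 -> fault, evict 39, frames {69,28,63}
pos 9: 28 -> hit
pos 10: 39 -> fault, evict 69, frames {63,28,39}
pos 11: 69 -> fault, evict 63, frames {28,39,69}
pos 12: 63 -> fault, evict 28, frames {39,69,63}
At position 12, page 28 is evicted.

28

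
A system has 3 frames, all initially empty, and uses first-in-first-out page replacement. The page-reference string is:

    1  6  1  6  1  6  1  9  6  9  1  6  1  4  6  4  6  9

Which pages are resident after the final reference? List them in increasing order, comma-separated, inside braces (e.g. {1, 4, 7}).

{4, 6, 9}

1 → miss, frames [1]
6 → miss, frames [1, 6]
1 → hit
6 → hit
1 → hit
6 → hit
1 → hit
9 → miss, frames [1, 6, 9]
6 → hit
9 → hit
1 → hit
6 → hit
1 → hit
4 → miss, evict 1, frames [6, 9, 4]
6 → hit
4 → hit
6 → hit
9 → hit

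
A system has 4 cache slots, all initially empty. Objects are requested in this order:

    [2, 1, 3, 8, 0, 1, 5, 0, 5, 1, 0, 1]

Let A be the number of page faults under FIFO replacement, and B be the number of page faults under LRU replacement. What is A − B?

Under FIFO: F F F F F . F . . F . . → 7 faults.
Under LRU: F F F F F . F . . . . . → 6 faults.
A − B = 7 − 6 = 1.

1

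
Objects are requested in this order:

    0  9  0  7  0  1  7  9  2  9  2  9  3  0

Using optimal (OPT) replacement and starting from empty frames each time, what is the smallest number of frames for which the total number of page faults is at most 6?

4

f=1: 14 faults
f=2: 8 faults
f=3: 7 faults
f=4: 6 faults
f=5: 6 faults
f=6: 6 faults
Smallest f with faults ≤ 6 is 4.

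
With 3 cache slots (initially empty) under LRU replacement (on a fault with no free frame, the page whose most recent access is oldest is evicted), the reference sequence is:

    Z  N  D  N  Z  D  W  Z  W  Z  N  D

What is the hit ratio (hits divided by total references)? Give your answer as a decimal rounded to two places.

Z -> miss, frames [Z]
N -> miss, frames [Z, N]
D -> miss, frames [Z, N, D]
N -> hit
Z -> hit
D -> hit
W -> miss, evict N, frames [Z, D, W]
Z -> hit
W -> hit
Z -> hit
N -> miss, evict D, frames [W, Z, N]
D -> miss, evict W, frames [Z, N, D]
Hits: 6 of 12 references → 6/12 = 0.5000.

0.50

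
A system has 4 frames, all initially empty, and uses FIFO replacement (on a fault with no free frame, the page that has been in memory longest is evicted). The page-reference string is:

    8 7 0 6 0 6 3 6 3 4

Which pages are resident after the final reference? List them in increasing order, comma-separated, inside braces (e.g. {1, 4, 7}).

{0, 3, 4, 6}

8: miss, frames {8}
7: miss, frames {8,7}
0: miss, frames {8,7,0}
6: miss, frames {8,7,0,6}
0: hit
6: hit
3: miss, evict 8, frames {7,0,6,3}
6: hit
3: hit
4: miss, evict 7, frames {0,6,3,4}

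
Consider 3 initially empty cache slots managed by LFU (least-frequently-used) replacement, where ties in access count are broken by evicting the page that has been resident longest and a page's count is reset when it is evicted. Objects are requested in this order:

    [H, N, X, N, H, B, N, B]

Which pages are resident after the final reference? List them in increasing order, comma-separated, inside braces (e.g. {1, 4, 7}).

H → fault, frames {H}
N → fault, frames {H,N}
X → fault, frames {H,N,X}
N → hit
H → hit
B → fault, evict X, frames {H,N,B}
N → hit
B → hit

{B, H, N}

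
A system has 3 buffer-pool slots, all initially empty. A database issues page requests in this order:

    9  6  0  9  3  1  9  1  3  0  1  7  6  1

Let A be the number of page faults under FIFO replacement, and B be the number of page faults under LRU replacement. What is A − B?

2

Under FIFO: F F F . F F F . . F . F F F → 10 faults.
Under LRU: F F F . F F . . . F . F F . → 8 faults.
A − B = 10 − 8 = 2.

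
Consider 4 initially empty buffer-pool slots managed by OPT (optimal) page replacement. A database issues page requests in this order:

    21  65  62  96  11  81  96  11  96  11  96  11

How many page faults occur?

21 -> fault, frames (21)
65 -> fault, frames (21 65)
62 -> fault, frames (21 65 62)
96 -> fault, frames (21 65 62 96)
11 -> fault, evict 62, frames (21 65 96 11)
81 -> fault, evict 65, frames (21 96 11 81)
96 -> hit
11 -> hit
96 -> hit
11 -> hit
96 -> hit
11 -> hit
Page faults: 6.

6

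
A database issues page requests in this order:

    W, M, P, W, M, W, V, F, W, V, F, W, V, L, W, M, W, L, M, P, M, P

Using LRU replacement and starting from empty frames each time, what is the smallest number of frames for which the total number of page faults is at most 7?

f=1: 22 faults
f=2: 18 faults
f=3: 8 faults
f=4: 8 faults
f=5: 7 faults
f=6: 6 faults
Smallest f with faults ≤ 7 is 5.

5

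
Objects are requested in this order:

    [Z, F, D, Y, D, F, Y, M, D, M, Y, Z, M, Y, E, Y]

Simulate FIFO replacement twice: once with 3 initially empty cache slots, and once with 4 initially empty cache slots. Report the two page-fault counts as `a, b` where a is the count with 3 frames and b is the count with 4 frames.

3 frames: F F F F . . . F . . . F . . F F → 8 faults.
4 frames: F F F F . . . F . . . F . . F . → 7 faults.
7 < 8: adding a frame reduced faults, as is typical.

8, 7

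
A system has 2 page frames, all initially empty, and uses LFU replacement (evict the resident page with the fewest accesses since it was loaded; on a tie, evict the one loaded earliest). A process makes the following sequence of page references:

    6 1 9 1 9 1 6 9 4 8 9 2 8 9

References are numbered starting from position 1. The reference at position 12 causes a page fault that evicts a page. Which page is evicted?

9

pos 1: 6 -> miss, frames [6]
pos 2: 1 -> miss, frames [6, 1]
pos 3: 9 -> miss, evict 6, frames [1, 9]
pos 4: 1 -> hit
pos 5: 9 -> hit
pos 6: 1 -> hit
pos 7: 6 -> miss, evict 9, frames [1, 6]
pos 8: 9 -> miss, evict 6, frames [1, 9]
pos 9: 4 -> miss, evict 9, frames [1, 4]
pos 10: 8 -> miss, evict 4, frames [1, 8]
pos 11: 9 -> miss, evict 8, frames [1, 9]
pos 12: 2 -> miss, evict 9, frames [1, 2]
At position 12, page 9 is evicted.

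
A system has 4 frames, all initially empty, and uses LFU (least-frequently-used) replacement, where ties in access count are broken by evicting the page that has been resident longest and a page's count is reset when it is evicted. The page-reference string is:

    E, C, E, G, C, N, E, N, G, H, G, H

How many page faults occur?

5

E -> miss, frames {E}
C -> miss, frames {E,C}
E -> hit
G -> miss, frames {E,C,G}
C -> hit
N -> miss, frames {E,C,G,N}
E -> hit
N -> hit
G -> hit
H -> miss, evict C, frames {E,G,N,H}
G -> hit
H -> hit
Page faults: 5.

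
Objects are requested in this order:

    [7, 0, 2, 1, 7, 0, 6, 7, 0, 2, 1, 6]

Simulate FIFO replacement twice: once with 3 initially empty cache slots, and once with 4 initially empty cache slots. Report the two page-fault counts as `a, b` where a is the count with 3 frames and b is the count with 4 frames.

9, 10

3 frames: F F F F F F F . . F F . → 9 faults.
4 frames: F F F F . . F F F F F F → 10 faults.
10 > 9: adding a frame increased faults — Belady's anomaly.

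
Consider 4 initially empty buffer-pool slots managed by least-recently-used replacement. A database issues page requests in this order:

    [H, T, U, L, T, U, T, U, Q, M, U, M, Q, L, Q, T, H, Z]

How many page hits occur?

H: fault, frames [H]
T: fault, frames [H, T]
U: fault, frames [H, T, U]
L: fault, frames [H, T, U, L]
T: hit
U: hit
T: hit
U: hit
Q: fault, evict H, frames [L, T, U, Q]
M: fault, evict L, frames [T, U, Q, M]
U: hit
M: hit
Q: hit
L: fault, evict T, frames [U, M, Q, L]
Q: hit
T: fault, evict U, frames [M, L, Q, T]
H: fault, evict M, frames [L, Q, T, H]
Z: fault, evict L, frames [Q, T, H, Z]
Hits: 8.

8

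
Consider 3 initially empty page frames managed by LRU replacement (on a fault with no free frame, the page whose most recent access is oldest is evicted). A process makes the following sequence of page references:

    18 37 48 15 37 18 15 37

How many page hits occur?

18 -> fault, frames [18]
37 -> fault, frames [18, 37]
48 -> fault, frames [18, 37, 48]
15 -> fault, evict 18, frames [37, 48, 15]
37 -> hit
18 -> fault, evict 48, frames [15, 37, 18]
15 -> hit
37 -> hit
Hits: 3.

3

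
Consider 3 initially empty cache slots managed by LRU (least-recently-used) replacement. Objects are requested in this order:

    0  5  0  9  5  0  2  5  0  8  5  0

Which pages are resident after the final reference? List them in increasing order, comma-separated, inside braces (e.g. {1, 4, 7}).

0 -> fault, frames [0]
5 -> fault, frames [0, 5]
0 -> hit
9 -> fault, frames [5, 0, 9]
5 -> hit
0 -> hit
2 -> fault, evict 9, frames [5, 0, 2]
5 -> hit
0 -> hit
8 -> fault, evict 2, frames [5, 0, 8]
5 -> hit
0 -> hit

{0, 5, 8}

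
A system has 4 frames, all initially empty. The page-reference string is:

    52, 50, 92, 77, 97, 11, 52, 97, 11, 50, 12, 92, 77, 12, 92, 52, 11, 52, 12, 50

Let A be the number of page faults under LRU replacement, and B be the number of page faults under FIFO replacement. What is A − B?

Under LRU: F F F F F F F . . F F F F . . F F . . F → 14 faults.
Under FIFO: F F F F F F F . . F F F F . . F F . F F → 15 faults.
A − B = 14 − 15 = -1.

-1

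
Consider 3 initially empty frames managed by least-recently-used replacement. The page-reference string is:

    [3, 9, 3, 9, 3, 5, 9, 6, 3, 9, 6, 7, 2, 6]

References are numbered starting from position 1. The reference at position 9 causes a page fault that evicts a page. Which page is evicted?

pos 1: 3 → miss, frames [3]
pos 2: 9 → miss, frames [3, 9]
pos 3: 3 → hit
pos 4: 9 → hit
pos 5: 3 → hit
pos 6: 5 → miss, frames [9, 3, 5]
pos 7: 9 → hit
pos 8: 6 → miss, evict 3, frames [5, 9, 6]
pos 9: 3 → miss, evict 5, frames [9, 6, 3]
At position 9, page 5 is evicted.

5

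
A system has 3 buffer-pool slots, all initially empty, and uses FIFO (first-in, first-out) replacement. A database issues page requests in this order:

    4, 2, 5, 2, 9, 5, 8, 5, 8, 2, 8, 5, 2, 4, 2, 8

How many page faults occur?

9

4 -> miss, frames [4]
2 -> miss, frames [4, 2]
5 -> miss, frames [4, 2, 5]
2 -> hit
9 -> miss, evict 4, frames [2, 5, 9]
5 -> hit
8 -> miss, evict 2, frames [5, 9, 8]
5 -> hit
8 -> hit
2 -> miss, evict 5, frames [9, 8, 2]
8 -> hit
5 -> miss, evict 9, frames [8, 2, 5]
2 -> hit
4 -> miss, evict 8, frames [2, 5, 4]
2 -> hit
8 -> miss, evict 2, frames [5, 4, 8]
Page faults: 9.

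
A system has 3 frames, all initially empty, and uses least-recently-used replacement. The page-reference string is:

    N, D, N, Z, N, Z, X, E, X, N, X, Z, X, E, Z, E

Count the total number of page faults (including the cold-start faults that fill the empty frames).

N: fault, frames [N]
D: fault, frames [N, D]
N: hit
Z: fault, frames [D, N, Z]
N: hit
Z: hit
X: fault, evict D, frames [N, Z, X]
E: fault, evict N, frames [Z, X, E]
X: hit
N: fault, evict Z, frames [E, X, N]
X: hit
Z: fault, evict E, frames [N, X, Z]
X: hit
E: fault, evict N, frames [Z, X, E]
Z: hit
E: hit
Page faults: 8.

8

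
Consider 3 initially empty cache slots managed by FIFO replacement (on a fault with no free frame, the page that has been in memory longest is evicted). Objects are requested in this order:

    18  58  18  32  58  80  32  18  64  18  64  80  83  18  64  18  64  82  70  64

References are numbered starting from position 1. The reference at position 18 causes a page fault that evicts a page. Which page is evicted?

pos 1: 18 -> fault, frames (18)
pos 2: 58 -> fault, frames (18 58)
pos 3: 18 -> hit
pos 4: 32 -> fault, frames (18 58 32)
pos 5: 58 -> hit
pos 6: 80 -> fault, evict 18, frames (58 32 80)
pos 7: 32 -> hit
pos 8: 18 -> fault, evict 58, frames (32 80 18)
pos 9: 64 -> fault, evict 32, frames (80 18 64)
pos 10: 18 -> hit
pos 11: 64 -> hit
pos 12: 80 -> hit
pos 13: 83 -> fault, evict 80, frames (18 64 83)
pos 14: 18 -> hit
pos 15: 64 -> hit
pos 16: 18 -> hit
pos 17: 64 -> hit
pos 18: 82 -> fault, evict 18, frames (64 83 82)
At position 18, page 18 is evicted.

18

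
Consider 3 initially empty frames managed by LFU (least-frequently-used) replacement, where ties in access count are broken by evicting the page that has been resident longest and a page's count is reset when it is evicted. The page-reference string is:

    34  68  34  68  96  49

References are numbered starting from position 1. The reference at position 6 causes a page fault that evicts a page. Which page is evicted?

96

pos 1: 34 -> miss, frames {34}
pos 2: 68 -> miss, frames {34,68}
pos 3: 34 -> hit
pos 4: 68 -> hit
pos 5: 96 -> miss, frames {34,68,96}
pos 6: 49 -> miss, evict 96, frames {34,68,49}
At position 6, page 96 is evicted.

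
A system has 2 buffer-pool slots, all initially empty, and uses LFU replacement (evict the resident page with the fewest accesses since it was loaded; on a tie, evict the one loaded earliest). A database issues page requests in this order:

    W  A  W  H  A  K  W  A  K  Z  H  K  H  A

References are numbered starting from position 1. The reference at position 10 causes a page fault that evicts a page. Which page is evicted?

pos 1: W -> fault, frames [W]
pos 2: A -> fault, frames [W, A]
pos 3: W -> hit
pos 4: H -> fault, evict A, frames [W, H]
pos 5: A -> fault, evict H, frames [W, A]
pos 6: K -> fault, evict A, frames [W, K]
pos 7: W -> hit
pos 8: A -> fault, evict K, frames [W, A]
pos 9: K -> fault, evict A, frames [W, K]
pos 10: Z -> fault, evict K, frames [W, Z]
At position 10, page K is evicted.

K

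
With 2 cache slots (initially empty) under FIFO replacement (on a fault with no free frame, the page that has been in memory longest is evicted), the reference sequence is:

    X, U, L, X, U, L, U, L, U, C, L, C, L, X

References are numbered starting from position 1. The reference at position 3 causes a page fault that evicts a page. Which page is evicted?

pos 1: X -> fault, frames [X]
pos 2: U -> fault, frames [X, U]
pos 3: L -> fault, evict X, frames [U, L]
At position 3, page X is evicted.

X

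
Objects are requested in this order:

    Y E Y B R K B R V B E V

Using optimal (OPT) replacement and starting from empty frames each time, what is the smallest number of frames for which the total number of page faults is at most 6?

f=1: 12 faults
f=2: 8 faults
f=3: 7 faults
f=4: 6 faults
f=5: 6 faults
f=6: 6 faults
Smallest f with faults ≤ 6 is 4.

4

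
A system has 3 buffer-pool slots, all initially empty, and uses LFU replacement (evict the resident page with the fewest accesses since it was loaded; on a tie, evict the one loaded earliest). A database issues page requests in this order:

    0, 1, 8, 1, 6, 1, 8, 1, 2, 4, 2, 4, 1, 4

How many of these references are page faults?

0 → miss, frames [0]
1 → miss, frames [0, 1]
8 → miss, frames [0, 1, 8]
1 → hit
6 → miss, evict 0, frames [1, 8, 6]
1 → hit
8 → hit
1 → hit
2 → miss, evict 6, frames [1, 8, 2]
4 → miss, evict 2, frames [1, 8, 4]
2 → miss, evict 4, frames [1, 8, 2]
4 → miss, evict 2, frames [1, 8, 4]
1 → hit
4 → hit
Page faults: 8.

8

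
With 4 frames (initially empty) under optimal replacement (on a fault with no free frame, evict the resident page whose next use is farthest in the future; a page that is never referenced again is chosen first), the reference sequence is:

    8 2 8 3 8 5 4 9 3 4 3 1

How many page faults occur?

7

8 -> fault, frames {8}
2 -> fault, frames {8,2}
8 -> hit
3 -> fault, frames {8,2,3}
8 -> hit
5 -> fault, frames {8,2,3,5}
4 -> fault, evict 5, frames {8,2,3,4}
9 -> fault, evict 2, frames {8,3,4,9}
3 -> hit
4 -> hit
3 -> hit
1 -> fault, evict 9, frames {8,3,4,1}
Page faults: 7.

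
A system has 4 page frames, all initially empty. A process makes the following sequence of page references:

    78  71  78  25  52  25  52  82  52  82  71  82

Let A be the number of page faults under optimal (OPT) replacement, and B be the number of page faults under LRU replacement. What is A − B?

Under OPT: F F . F F . . F . . . . → 5 faults.
Under LRU: F F . F F . . F . . F . → 6 faults.
A − B = 5 − 6 = -1.

-1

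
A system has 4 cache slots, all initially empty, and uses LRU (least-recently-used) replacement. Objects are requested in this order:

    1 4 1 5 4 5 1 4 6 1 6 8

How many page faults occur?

1 -> miss, frames (1)
4 -> miss, frames (1 4)
1 -> hit
5 -> miss, frames (4 1 5)
4 -> hit
5 -> hit
1 -> hit
4 -> hit
6 -> miss, frames (5 1 4 6)
1 -> hit
6 -> hit
8 -> miss, evict 5, frames (4 1 6 8)
Page faults: 5.

5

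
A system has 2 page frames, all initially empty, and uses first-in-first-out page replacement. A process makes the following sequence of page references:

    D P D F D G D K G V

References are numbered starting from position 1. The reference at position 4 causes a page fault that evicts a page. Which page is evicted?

pos 1: D -> miss, frames (D)
pos 2: P -> miss, frames (D P)
pos 3: D -> hit
pos 4: F -> miss, evict D, frames (P F)
At position 4, page D is evicted.

D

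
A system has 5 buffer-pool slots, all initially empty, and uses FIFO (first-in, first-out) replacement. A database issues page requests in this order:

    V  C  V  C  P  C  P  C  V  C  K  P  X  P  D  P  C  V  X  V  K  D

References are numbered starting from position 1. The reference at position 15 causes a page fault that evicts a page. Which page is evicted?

pos 1: V → miss, frames {V}
pos 2: C → miss, frames {V,C}
pos 3: V → hit
pos 4: C → hit
pos 5: P → miss, frames {V,C,P}
pos 6: C → hit
pos 7: P → hit
pos 8: C → hit
pos 9: V → hit
pos 10: C → hit
pos 11: K → miss, frames {V,C,P,K}
pos 12: P → hit
pos 13: X → miss, frames {V,C,P,K,X}
pos 14: P → hit
pos 15: D → miss, evict V, frames {C,P,K,X,D}
At position 15, page V is evicted.

V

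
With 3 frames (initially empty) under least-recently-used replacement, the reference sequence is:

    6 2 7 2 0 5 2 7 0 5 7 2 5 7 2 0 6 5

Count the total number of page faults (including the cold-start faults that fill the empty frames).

6: fault, frames (6)
2: fault, frames (6 2)
7: fault, frames (6 2 7)
2: hit
0: fault, evict 6, frames (7 2 0)
5: fault, evict 7, frames (2 0 5)
2: hit
7: fault, evict 0, frames (5 2 7)
0: fault, evict 5, frames (2 7 0)
5: fault, evict 2, frames (7 0 5)
7: hit
2: fault, evict 0, frames (5 7 2)
5: hit
7: hit
2: hit
0: fault, evict 5, frames (7 2 0)
6: fault, evict 7, frames (2 0 6)
5: fault, evict 2, frames (0 6 5)
Page faults: 12.

12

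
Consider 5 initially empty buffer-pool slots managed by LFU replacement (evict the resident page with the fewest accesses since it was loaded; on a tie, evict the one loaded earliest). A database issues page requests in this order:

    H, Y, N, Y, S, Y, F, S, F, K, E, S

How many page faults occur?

H → fault, frames [H]
Y → fault, frames [H, Y]
N → fault, frames [H, Y, N]
Y → hit
S → fault, frames [H, Y, N, S]
Y → hit
F → fault, frames [H, Y, N, S, F]
S → hit
F → hit
K → fault, evict H, frames [Y, N, S, F, K]
E → fault, evict N, frames [Y, S, F, K, E]
S → hit
Page faults: 7.

7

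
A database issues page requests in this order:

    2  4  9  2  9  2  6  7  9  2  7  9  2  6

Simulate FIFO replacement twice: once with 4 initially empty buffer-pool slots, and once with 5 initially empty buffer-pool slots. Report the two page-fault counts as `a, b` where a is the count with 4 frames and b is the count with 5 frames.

6, 5

4 frames: F F F . . . F F . F . . . . → 6 faults.
5 frames: F F F . . . F F . . . . . . → 5 faults.
5 < 6: adding a frame reduced faults, as is typical.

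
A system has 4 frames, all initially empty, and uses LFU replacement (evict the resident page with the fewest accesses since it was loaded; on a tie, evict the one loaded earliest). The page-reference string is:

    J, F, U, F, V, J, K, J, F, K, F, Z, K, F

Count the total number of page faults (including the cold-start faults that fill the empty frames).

6

J -> fault, frames [J]
F -> fault, frames [J, F]
U -> fault, frames [J, F, U]
F -> hit
V -> fault, frames [J, F, U, V]
J -> hit
K -> fault, evict U, frames [J, F, V, K]
J -> hit
F -> hit
K -> hit
F -> hit
Z -> fault, evict V, frames [J, F, K, Z]
K -> hit
F -> hit
Page faults: 6.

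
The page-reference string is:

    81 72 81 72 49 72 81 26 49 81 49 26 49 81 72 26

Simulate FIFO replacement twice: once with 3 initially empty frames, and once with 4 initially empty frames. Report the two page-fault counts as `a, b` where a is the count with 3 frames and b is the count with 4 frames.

6, 4

3 frames: F F . . F . . F . F . . . . F . → 6 faults.
4 frames: F F . . F . . F . . . . . . . . → 4 faults.
4 < 6: adding a frame reduced faults, as is typical.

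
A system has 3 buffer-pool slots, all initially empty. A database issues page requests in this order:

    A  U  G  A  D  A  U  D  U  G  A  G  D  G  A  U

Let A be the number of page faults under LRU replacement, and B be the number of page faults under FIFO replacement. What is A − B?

-1

Under LRU: F F F . F . F . . F F . F . . F → 9 faults.
Under FIFO: F F F . F F F . . F . . F . F F → 10 faults.
A − B = 9 − 10 = -1.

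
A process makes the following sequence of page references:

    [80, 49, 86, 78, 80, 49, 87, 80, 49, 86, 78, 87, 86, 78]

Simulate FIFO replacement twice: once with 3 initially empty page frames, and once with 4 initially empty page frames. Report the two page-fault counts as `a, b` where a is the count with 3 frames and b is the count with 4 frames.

3 frames: F F F F F F F . . F F . . . → 9 faults.
4 frames: F F F F . . F F F F F F . . → 10 faults.
10 > 9: adding a frame increased faults — Belady's anomaly.

9, 10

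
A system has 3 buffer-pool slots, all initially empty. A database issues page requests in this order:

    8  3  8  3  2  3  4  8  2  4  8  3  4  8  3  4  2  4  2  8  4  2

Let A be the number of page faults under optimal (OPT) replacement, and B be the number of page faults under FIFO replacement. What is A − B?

-3

Under OPT: F F . . F . F . . . . F . . . . F . . . . . → 6 faults.
Under FIFO: F F . . F . F F . . . F . . . . F F . F . . → 9 faults.
A − B = 6 − 9 = -3.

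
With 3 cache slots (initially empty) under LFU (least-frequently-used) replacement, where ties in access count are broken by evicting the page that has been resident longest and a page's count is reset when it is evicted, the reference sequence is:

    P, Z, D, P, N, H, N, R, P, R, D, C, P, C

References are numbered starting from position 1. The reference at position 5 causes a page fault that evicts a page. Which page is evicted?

pos 1: P: miss, frames (P)
pos 2: Z: miss, frames (P Z)
pos 3: D: miss, frames (P Z D)
pos 4: P: hit
pos 5: N: miss, evict Z, frames (P D N)
At position 5, page Z is evicted.

Z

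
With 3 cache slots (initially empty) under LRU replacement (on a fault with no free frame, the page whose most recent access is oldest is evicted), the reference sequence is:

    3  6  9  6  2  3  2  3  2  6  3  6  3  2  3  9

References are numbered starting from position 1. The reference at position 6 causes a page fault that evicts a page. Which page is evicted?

9

pos 1: 3 -> fault, frames {3}
pos 2: 6 -> fault, frames {3,6}
pos 3: 9 -> fault, frames {3,6,9}
pos 4: 6 -> hit
pos 5: 2 -> fault, evict 3, frames {9,6,2}
pos 6: 3 -> fault, evict 9, frames {6,2,3}
At position 6, page 9 is evicted.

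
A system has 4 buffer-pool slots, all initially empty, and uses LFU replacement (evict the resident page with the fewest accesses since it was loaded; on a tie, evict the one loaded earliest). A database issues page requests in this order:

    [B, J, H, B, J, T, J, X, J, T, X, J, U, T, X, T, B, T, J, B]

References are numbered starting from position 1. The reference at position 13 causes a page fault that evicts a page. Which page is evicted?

pos 1: B -> fault, frames (B)
pos 2: J -> fault, frames (B J)
pos 3: H -> fault, frames (B J H)
pos 4: B -> hit
pos 5: J -> hit
pos 6: T -> fault, frames (B J H T)
pos 7: J -> hit
pos 8: X -> fault, evict H, frames (B J T X)
pos 9: J -> hit
pos 10: T -> hit
pos 11: X -> hit
pos 12: J -> hit
pos 13: U -> fault, evict B, frames (J T X U)
At position 13, page B is evicted.

B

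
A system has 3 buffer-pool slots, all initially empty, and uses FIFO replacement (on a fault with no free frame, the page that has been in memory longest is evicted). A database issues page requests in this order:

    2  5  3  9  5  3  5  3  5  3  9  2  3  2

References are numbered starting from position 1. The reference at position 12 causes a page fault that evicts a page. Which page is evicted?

pos 1: 2 → fault, frames (2)
pos 2: 5 → fault, frames (2 5)
pos 3: 3 → fault, frames (2 5 3)
pos 4: 9 → fault, evict 2, frames (5 3 9)
pos 5: 5 → hit
pos 6: 3 → hit
pos 7: 5 → hit
pos 8: 3 → hit
pos 9: 5 → hit
pos 10: 3 → hit
pos 11: 9 → hit
pos 12: 2 → fault, evict 5, frames (3 9 2)
At position 12, page 5 is evicted.

5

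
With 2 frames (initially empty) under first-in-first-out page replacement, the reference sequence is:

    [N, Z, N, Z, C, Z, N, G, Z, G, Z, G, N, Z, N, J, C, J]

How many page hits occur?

N -> fault, frames {N}
Z -> fault, frames {N,Z}
N -> hit
Z -> hit
C -> fault, evict N, frames {Z,C}
Z -> hit
N -> fault, evict Z, frames {C,N}
G -> fault, evict C, frames {N,G}
Z -> fault, evict N, frames {G,Z}
G -> hit
Z -> hit
G -> hit
N -> fault, evict G, frames {Z,N}
Z -> hit
N -> hit
J -> fault, evict Z, frames {N,J}
C -> fault, evict N, frames {J,C}
J -> hit
Hits: 9.

9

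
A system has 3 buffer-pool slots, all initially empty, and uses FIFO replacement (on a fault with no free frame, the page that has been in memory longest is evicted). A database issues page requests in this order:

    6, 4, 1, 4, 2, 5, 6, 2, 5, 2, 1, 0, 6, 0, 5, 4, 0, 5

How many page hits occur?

6: miss, frames (6)
4: miss, frames (6 4)
1: miss, frames (6 4 1)
4: hit
2: miss, evict 6, frames (4 1 2)
5: miss, evict 4, frames (1 2 5)
6: miss, evict 1, frames (2 5 6)
2: hit
5: hit
2: hit
1: miss, evict 2, frames (5 6 1)
0: miss, evict 5, frames (6 1 0)
6: hit
0: hit
5: miss, evict 6, frames (1 0 5)
4: miss, evict 1, frames (0 5 4)
0: hit
5: hit
Hits: 8.

8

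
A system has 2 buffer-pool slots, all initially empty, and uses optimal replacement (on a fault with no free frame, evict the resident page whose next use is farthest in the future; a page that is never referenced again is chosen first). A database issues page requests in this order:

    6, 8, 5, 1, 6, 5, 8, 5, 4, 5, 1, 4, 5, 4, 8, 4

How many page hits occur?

6 -> miss, frames [6]
8 -> miss, frames [6, 8]
5 -> miss, evict 8, frames [6, 5]
1 -> miss, evict 5, frames [6, 1]
6 -> hit
5 -> miss, evict 6, frames [1, 5]
8 -> miss, evict 1, frames [5, 8]
5 -> hit
4 -> miss, evict 8, frames [5, 4]
5 -> hit
1 -> miss, evict 5, frames [4, 1]
4 -> hit
5 -> miss, evict 1, frames [4, 5]
4 -> hit
8 -> miss, evict 5, frames [4, 8]
4 -> hit
Hits: 6.

6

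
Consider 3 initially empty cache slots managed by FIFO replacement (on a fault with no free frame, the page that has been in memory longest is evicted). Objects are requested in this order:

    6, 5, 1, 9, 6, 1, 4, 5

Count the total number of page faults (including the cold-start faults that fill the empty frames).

7

6 -> fault, frames [6]
5 -> fault, frames [6, 5]
1 -> fault, frames [6, 5, 1]
9 -> fault, evict 6, frames [5, 1, 9]
6 -> fault, evict 5, frames [1, 9, 6]
1 -> hit
4 -> fault, evict 1, frames [9, 6, 4]
5 -> fault, evict 9, frames [6, 4, 5]
Page faults: 7.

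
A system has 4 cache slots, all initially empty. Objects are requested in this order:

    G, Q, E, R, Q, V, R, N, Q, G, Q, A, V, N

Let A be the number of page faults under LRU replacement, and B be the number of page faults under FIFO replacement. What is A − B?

-1

Under LRU: F F F F . F . F . F . F F F → 10 faults.
Under FIFO: F F F F . F . F F F . F F F → 11 faults.
A − B = 10 − 11 = -1.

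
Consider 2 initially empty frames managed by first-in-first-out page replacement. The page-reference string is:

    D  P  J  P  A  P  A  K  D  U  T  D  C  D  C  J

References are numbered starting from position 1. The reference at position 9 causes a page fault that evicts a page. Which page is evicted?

P

pos 1: D -> miss, frames (D)
pos 2: P -> miss, frames (D P)
pos 3: J -> miss, evict D, frames (P J)
pos 4: P -> hit
pos 5: A -> miss, evict P, frames (J A)
pos 6: P -> miss, evict J, frames (A P)
pos 7: A -> hit
pos 8: K -> miss, evict A, frames (P K)
pos 9: D -> miss, evict P, frames (K D)
At position 9, page P is evicted.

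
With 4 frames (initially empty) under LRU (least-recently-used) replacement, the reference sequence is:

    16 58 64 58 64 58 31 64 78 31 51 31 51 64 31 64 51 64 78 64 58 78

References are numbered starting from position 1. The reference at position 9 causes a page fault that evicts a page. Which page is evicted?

pos 1: 16: fault, frames (16)
pos 2: 58: fault, frames (16 58)
pos 3: 64: fault, frames (16 58 64)
pos 4: 58: hit
pos 5: 64: hit
pos 6: 58: hit
pos 7: 31: fault, frames (16 64 58 31)
pos 8: 64: hit
pos 9: 78: fault, evict 16, frames (58 31 64 78)
At position 9, page 16 is evicted.

16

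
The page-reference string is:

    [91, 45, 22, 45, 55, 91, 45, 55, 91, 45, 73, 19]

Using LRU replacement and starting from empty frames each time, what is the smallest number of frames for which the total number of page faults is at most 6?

4

f=1: 12 faults
f=2: 11 faults
f=3: 7 faults
f=4: 6 faults
f=5: 6 faults
f=6: 6 faults
Smallest f with faults ≤ 6 is 4.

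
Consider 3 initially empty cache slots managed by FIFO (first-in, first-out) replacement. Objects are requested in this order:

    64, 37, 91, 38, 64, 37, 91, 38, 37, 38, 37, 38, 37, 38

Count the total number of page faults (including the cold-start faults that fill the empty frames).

8

64: fault, frames {64}
37: fault, frames {64,37}
91: fault, frames {64,37,91}
38: fault, evict 64, frames {37,91,38}
64: fault, evict 37, frames {91,38,64}
37: fault, evict 91, frames {38,64,37}
91: fault, evict 38, frames {64,37,91}
38: fault, evict 64, frames {37,91,38}
37: hit
38: hit
37: hit
38: hit
37: hit
38: hit
Page faults: 8.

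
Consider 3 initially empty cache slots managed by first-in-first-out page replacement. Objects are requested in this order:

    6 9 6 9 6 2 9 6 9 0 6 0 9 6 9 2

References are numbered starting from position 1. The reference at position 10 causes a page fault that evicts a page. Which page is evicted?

6

pos 1: 6: fault, frames (6)
pos 2: 9: fault, frames (6 9)
pos 3: 6: hit
pos 4: 9: hit
pos 5: 6: hit
pos 6: 2: fault, frames (6 9 2)
pos 7: 9: hit
pos 8: 6: hit
pos 9: 9: hit
pos 10: 0: fault, evict 6, frames (9 2 0)
At position 10, page 6 is evicted.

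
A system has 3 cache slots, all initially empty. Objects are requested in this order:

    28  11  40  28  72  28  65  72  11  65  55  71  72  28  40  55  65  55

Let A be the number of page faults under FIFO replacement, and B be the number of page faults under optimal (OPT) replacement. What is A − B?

4

Under FIFO: F F F . F F F . F . F F F F F F F . → 14 faults.
Under OPT: F F F . F . F . . . F F . F F . F . → 10 faults.
A − B = 14 − 10 = 4.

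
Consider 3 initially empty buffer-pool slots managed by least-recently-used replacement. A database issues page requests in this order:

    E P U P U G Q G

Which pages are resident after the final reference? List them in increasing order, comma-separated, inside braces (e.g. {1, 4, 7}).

{G, Q, U}

E → miss, frames (E)
P → miss, frames (E P)
U → miss, frames (E P U)
P → hit
U → hit
G → miss, evict E, frames (P U G)
Q → miss, evict P, frames (U G Q)
G → hit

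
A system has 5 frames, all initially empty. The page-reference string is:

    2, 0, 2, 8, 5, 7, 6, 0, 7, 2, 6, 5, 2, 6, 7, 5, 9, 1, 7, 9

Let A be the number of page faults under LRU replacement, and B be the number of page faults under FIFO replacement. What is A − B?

Under LRU: F F . F F F F F . F . . . . . . F F . . → 10 faults.
Under FIFO: F F . F F F F . . F . . . . . . F F . . → 9 faults.
A − B = 10 − 9 = 1.

1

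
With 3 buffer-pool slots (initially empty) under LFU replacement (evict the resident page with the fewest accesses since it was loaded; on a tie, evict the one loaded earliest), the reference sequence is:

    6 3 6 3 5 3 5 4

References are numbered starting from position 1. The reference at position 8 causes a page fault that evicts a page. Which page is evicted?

6

pos 1: 6: fault, frames {6}
pos 2: 3: fault, frames {6,3}
pos 3: 6: hit
pos 4: 3: hit
pos 5: 5: fault, frames {6,3,5}
pos 6: 3: hit
pos 7: 5: hit
pos 8: 4: fault, evict 6, frames {3,5,4}
At position 8, page 6 is evicted.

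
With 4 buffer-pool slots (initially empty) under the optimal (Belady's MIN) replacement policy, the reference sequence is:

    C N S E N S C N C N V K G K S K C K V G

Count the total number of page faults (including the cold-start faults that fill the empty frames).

8

C: miss, frames {C}
N: miss, frames {C,N}
S: miss, frames {C,N,S}
E: miss, frames {C,N,S,E}
N: hit
S: hit
C: hit
N: hit
C: hit
N: hit
V: miss, evict E, frames {C,N,S,V}
K: miss, evict N, frames {C,S,V,K}
G: miss, evict V, frames {C,S,K,G}
K: hit
S: hit
K: hit
C: hit
K: hit
V: miss, evict K, frames {C,S,G,V}
G: hit
Page faults: 8.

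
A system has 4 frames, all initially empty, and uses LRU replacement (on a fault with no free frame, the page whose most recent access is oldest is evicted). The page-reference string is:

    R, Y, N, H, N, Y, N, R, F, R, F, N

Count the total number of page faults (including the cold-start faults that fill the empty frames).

5

R → miss, frames [R]
Y → miss, frames [R, Y]
N → miss, frames [R, Y, N]
H → miss, frames [R, Y, N, H]
N → hit
Y → hit
N → hit
R → hit
F → miss, evict H, frames [Y, N, R, F]
R → hit
F → hit
N → hit
Page faults: 5.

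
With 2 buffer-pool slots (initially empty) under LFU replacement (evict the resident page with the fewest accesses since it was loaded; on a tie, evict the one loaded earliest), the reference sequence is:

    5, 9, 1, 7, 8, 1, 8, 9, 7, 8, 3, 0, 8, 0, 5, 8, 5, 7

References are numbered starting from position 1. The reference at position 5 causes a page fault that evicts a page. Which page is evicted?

pos 1: 5 → miss, frames {5}
pos 2: 9 → miss, frames {5,9}
pos 3: 1 → miss, evict 5, frames {9,1}
pos 4: 7 → miss, evict 9, frames {1,7}
pos 5: 8 → miss, evict 1, frames {7,8}
At position 5, page 1 is evicted.

1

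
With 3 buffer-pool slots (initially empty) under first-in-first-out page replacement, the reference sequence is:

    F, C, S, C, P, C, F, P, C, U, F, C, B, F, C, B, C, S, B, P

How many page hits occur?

7

F → fault, frames {F}
C → fault, frames {F,C}
S → fault, frames {F,C,S}
C → hit
P → fault, evict F, frames {C,S,P}
C → hit
F → fault, evict C, frames {S,P,F}
P → hit
C → fault, evict S, frames {P,F,C}
U → fault, evict P, frames {F,C,U}
F → hit
C → hit
B → fault, evict F, frames {C,U,B}
F → fault, evict C, frames {U,B,F}
C → fault, evict U, frames {B,F,C}
B → hit
C → hit
S → fault, evict B, frames {F,C,S}
B → fault, evict F, frames {C,S,B}
P → fault, evict C, frames {S,B,P}
Hits: 7.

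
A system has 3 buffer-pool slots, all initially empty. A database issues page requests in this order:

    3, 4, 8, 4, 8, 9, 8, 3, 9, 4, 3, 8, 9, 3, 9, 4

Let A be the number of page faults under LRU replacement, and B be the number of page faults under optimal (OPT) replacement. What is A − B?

Under LRU: F F F . . F . F . F . F F . . F → 9 faults.
Under OPT: F F F . . F . . . F . . F . . . → 6 faults.
A − B = 9 − 6 = 3.

3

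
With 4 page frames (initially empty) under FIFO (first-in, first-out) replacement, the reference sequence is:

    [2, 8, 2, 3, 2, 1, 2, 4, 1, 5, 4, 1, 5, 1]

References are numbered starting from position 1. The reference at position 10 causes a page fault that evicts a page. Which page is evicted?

8

pos 1: 2 → miss, frames (2)
pos 2: 8 → miss, frames (2 8)
pos 3: 2 → hit
pos 4: 3 → miss, frames (2 8 3)
pos 5: 2 → hit
pos 6: 1 → miss, frames (2 8 3 1)
pos 7: 2 → hit
pos 8: 4 → miss, evict 2, frames (8 3 1 4)
pos 9: 1 → hit
pos 10: 5 → miss, evict 8, frames (3 1 4 5)
At position 10, page 8 is evicted.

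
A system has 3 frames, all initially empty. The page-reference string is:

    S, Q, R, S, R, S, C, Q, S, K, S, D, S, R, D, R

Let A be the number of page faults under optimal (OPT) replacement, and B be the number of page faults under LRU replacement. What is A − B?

Under OPT: F F F . . . F . . F . F . F . . → 7 faults.
Under LRU: F F F . . . F F . F . F . F . . → 8 faults.
A − B = 7 − 8 = -1.

-1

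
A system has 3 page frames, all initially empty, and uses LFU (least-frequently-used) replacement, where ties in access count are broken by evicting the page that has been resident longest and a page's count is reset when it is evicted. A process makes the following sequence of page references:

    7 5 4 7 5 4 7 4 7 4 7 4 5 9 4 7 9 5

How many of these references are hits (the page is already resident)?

7 → fault, frames {7}
5 → fault, frames {7,5}
4 → fault, frames {7,5,4}
7 → hit
5 → hit
4 → hit
7 → hit
4 → hit
7 → hit
4 → hit
7 → hit
4 → hit
5 → hit
9 → fault, evict 5, frames {7,4,9}
4 → hit
7 → hit
9 → hit
5 → fault, evict 9, frames {7,4,5}
Hits: 13.

13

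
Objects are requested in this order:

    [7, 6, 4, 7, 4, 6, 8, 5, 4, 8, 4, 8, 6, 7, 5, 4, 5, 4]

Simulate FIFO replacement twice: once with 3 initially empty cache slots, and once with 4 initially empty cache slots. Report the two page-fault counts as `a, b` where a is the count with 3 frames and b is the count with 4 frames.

9, 6

3 frames: F F F . . . F F . . . . F F . F F . → 9 faults.
4 frames: F F F . . . F F . . . . . F . . . . → 6 faults.
6 < 9: adding a frame reduced faults, as is typical.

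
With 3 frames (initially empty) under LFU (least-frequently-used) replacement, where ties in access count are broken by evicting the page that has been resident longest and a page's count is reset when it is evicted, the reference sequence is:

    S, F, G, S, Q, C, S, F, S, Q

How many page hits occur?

3

S -> fault, frames [S]
F -> fault, frames [S, F]
G -> fault, frames [S, F, G]
S -> hit
Q -> fault, evict F, frames [S, G, Q]
C -> fault, evict G, frames [S, Q, C]
S -> hit
F -> fault, evict Q, frames [S, C, F]
S -> hit
Q -> fault, evict C, frames [S, F, Q]
Hits: 3.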